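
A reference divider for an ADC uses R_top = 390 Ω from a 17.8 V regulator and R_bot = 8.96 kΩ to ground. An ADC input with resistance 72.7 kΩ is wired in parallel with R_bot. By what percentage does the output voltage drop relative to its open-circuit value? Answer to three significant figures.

0.511 %

The divider's output (Thévenin) resistance is R_top‖R_bot = 373.7 Ω.
Fractional drop under load = R_th/(R_th + R_L) = 373.7 / (373.7 + 72700) = 0.005114.
So the output falls by 0.511 %.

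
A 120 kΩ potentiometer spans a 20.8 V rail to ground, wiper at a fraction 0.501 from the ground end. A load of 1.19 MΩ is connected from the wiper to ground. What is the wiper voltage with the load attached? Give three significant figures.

V ≈ 10.2 V

The wiper splits the pot into (1−α)R = 59.88 kΩ above and αR = 60.12 kΩ below.
Lower section ‖ load = 57.23 kΩ.
V_wiper = 20.8 × 57.23/(59.88 + 57.23) = 10.2 V.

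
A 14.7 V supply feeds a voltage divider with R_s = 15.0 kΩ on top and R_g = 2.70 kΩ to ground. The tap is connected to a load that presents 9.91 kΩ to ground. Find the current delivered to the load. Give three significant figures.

I_L ≈ 0.184 mA

R_g‖R_L = 2.122 kΩ; V_out = 14.7 × 2.122/17.12 = 1.822 V.
I_L = V_out / R_L = 1.822 / 9.91 kΩ = 0.184 mA.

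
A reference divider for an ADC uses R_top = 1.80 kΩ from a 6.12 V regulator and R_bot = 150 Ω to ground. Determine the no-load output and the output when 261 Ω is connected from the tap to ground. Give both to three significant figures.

Unloaded: 0.471 V; loaded: 0.308 V

Open-circuit: V = 6.12 × 150/(1800 + 150) = 0.471 V.
With the load, R_bot becomes R_bot‖R_L = 95.26 Ω, so V = 6.12 × 95.26/1895 = 0.308 V.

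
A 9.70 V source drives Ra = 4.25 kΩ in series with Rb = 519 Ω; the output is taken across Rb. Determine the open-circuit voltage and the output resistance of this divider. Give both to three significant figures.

V_th = 1.06 V, R_th = 463 Ω

V_th is the open-circuit tap voltage: 9.70 × 519/(4250 + 519) = 1.06 V.
With the supply zeroed, Ra and Rb appear in parallel from the tap: R_th = Ra‖Rb = (4250 × 519)/4769 = 463 Ω.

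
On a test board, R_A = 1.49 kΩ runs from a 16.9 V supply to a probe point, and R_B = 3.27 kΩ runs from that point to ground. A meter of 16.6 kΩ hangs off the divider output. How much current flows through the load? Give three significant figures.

R_B‖R_L = 2.732 kΩ; V_out = 16.9 × 2.732/4.222 = 10.94 V.
I_L = V_out / R_L = 10.94 / 16.6 kΩ = 0.659 mA.

I_L ≈ 0.659 mA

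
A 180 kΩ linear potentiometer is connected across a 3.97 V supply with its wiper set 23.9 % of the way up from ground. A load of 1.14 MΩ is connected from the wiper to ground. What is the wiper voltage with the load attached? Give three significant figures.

The wiper splits the pot into (1−α)R = 137.0 kΩ above and αR = 43.02 kΩ below.
Lower section ‖ load = 41.46 kΩ.
V_wiper = 3.97 × 41.46/(137.0 + 41.46) = 0.922 V.

V ≈ 0.922 V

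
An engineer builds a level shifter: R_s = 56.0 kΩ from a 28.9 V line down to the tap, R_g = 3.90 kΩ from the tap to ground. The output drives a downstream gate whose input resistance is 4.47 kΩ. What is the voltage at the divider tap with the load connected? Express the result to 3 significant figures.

V_out ≈ 1.04 V

The load sits in parallel with R_g: R_g‖R_L = (3.90 × 4.47) / (3.90 + 4.47) = 2.083 kΩ.
V_out = 28.9 × 2.083 / (56.0 + 2.083) = 28.9 × 2.083/58.08 = 1.04 V.
(Unloaded it would have been 1.88 V.)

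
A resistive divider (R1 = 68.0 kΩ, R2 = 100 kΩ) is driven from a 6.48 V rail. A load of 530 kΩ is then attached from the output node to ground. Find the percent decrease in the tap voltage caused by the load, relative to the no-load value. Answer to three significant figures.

7.10 %

The divider's output (Thévenin) resistance is R1‖R2 = 40.48 kΩ.
Fractional drop under load = R_th/(R_th + R_L) = 40.48 / (40.48 + 530) = 0.07095.
So the output falls by 7.10 %.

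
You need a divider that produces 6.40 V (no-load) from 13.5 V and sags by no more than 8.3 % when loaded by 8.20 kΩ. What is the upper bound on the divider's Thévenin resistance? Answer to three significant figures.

R_th ≤ 742 Ω

Loading drop = R_th/(R_th + R_L) ≤ 0.0830, so R_th ≤ R_L · ε/(1−ε) = 8.20 kΩ × 0.0830/0.9170 = 742 Ω.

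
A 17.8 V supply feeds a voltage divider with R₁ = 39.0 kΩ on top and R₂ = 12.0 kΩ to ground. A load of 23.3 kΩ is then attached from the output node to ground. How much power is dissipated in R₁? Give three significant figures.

P ≈ 5.61 mW

Total resistance from the source is R₁ + (R₂‖R_L) = 46.92 kΩ, so I = 17.8/46.92 kΩ = 0.3794 mA.
P = I²·R₁ = (0.3794 mA)² × 39.0 kΩ = 5.61 mW.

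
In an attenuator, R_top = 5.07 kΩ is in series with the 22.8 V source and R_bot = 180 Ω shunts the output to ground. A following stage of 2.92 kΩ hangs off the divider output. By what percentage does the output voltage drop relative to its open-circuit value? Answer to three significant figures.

The divider's output (Thévenin) resistance is R_top‖R_bot = 173.8 Ω.
Fractional drop under load = R_th/(R_th + R_L) = 173.8 / (173.8 + 2920) = 0.05619.
So the output falls by 5.62 %.

5.62 %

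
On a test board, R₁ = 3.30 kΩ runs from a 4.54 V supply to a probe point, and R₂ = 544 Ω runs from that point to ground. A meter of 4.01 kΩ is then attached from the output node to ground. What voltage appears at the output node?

V_out ≈ 0.575 V

The load sits in parallel with R₂: R₂‖R_L = (544 × 4010) / (544 + 4010) = 479.0 Ω.
V_out = 4.54 × 479.0 / (3300 + 479.0) = 4.54 × 479.0/3779 = 0.575 V.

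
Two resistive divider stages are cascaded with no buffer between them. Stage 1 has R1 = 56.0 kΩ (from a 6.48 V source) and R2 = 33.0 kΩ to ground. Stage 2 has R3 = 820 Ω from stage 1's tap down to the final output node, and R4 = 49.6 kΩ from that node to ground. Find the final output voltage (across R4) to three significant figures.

Stage 2 presents R3+R4 = 50420 Ω as a load on stage 1's tap.
Stage 1's lower leg becomes R2‖(R3+R4) = 19950 Ω, so V_mid = 6.48 × 19950/75950 = 1.702 V.
Stage 2 is itself unloaded: V_out = V_mid × R4/(R3+R4) = 1.702 × 49600/50420 = 1.67 V.

V_out ≈ 1.67 V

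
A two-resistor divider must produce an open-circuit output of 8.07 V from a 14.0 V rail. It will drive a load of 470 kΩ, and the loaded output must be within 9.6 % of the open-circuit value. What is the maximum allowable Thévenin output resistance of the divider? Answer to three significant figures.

Loading drop = R_th/(R_th + R_L) ≤ 0.0960, so R_th ≤ R_L · ε/(1−ε) = 470 kΩ × 0.0960/0.9040 = 49.9 kΩ.

R_th ≤ 49.9 kΩ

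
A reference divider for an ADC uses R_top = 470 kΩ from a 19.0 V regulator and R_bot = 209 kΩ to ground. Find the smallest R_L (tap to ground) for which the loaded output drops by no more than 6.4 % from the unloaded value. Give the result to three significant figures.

R_L(min) ≈ 2.12 MΩ

Output resistance R_th = R_top‖R_bot = (470 × 209)/679.0 = 144.7 kΩ.
The fractional drop is R_th/(R_th + R_L); requiring this ≤ 0.0640 gives R_L ≥ R_th(1/0.0640 − 1) = 144.7 × 14.62 = 2.12 MΩ.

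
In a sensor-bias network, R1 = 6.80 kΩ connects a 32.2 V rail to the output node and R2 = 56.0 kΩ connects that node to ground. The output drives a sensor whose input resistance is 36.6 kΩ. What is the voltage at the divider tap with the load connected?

The load sits in parallel with R2: R2‖R_L = (56.0 × 36.6) / (56.0 + 36.6) = 22.13 kΩ.
V_out = 32.2 × 22.13 / (6.80 + 22.13) = 32.2 × 22.13/28.93 = 24.6 V.

V_out ≈ 24.6 V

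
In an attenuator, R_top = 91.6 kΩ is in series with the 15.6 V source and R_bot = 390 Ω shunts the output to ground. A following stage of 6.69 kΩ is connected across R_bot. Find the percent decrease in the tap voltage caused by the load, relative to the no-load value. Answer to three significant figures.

The divider's output (Thévenin) resistance is R_top‖R_bot = 388.3 Ω.
Fractional drop under load = R_th/(R_th + R_L) = 388.3 / (388.3 + 6690) = 0.05486.
So the output falls by 5.49 %.

5.49 %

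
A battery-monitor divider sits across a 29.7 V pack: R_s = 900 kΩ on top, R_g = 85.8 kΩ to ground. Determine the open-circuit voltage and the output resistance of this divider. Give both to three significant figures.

V_th is the open-circuit tap voltage: 29.7 × 85.8/(900 + 85.8) = 2.58 V.
With the supply zeroed, R_s and R_g appear in parallel from the tap: R_th = R_s‖R_g = (900 × 85.8)/985.8 = 78.3 kΩ.

V_th = 2.58 V, R_th = 78.3 kΩ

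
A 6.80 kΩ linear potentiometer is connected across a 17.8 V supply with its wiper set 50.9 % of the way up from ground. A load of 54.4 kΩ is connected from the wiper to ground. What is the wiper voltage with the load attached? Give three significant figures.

V ≈ 8.79 V

The wiper splits the pot into (1−α)R = 3.339 kΩ above and αR = 3.461 kΩ below.
Lower section ‖ load = 3.254 kΩ.
V_wiper = 17.8 × 3.254/(3.339 + 3.254) = 8.79 V.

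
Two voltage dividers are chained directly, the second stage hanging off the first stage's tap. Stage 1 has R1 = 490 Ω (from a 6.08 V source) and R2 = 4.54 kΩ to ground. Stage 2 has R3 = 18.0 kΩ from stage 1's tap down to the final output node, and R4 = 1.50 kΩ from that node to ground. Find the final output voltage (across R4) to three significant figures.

Stage 2 presents R3+R4 = 19500 Ω as a load on stage 1's tap.
Stage 1's lower leg becomes R2‖(R3+R4) = 3683 Ω, so V_mid = 6.08 × 3683/4173 = 5.366 V.
Stage 2 is itself unloaded: V_out = V_mid × R4/(R3+R4) = 5.366 × 1500/19500 = 0.413 V.

V_out ≈ 0.413 V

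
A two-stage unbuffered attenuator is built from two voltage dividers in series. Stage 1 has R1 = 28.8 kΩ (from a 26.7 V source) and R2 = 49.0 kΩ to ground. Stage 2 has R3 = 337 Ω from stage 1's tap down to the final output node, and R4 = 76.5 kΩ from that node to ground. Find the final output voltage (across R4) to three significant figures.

V_out ≈ 13.5 V

Stage 2 presents R3+R4 = 76840 Ω as a load on stage 1's tap.
Stage 1's lower leg becomes R2‖(R3+R4) = 29920 Ω, so V_mid = 26.7 × 29920/58720 = 13.60 V.
Stage 2 is itself unloaded: V_out = V_mid × R4/(R3+R4) = 13.60 × 76500/76840 = 13.5 V.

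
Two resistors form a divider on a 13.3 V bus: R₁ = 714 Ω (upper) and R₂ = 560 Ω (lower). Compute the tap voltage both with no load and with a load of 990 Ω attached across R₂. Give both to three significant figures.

Open-circuit: V = 13.3 × 560/(714 + 560) = 5.85 V.
With the load, R₂ becomes R₂‖R_L = 357.7 Ω, so V = 13.3 × 357.7/1072 = 4.44 V.

Unloaded: 5.85 V; loaded: 4.44 V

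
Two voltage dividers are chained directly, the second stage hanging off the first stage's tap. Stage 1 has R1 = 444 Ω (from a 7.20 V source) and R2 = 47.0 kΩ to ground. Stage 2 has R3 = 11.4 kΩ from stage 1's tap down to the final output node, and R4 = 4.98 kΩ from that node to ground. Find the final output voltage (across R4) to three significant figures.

Stage 2 presents R3+R4 = 16380 Ω as a load on stage 1's tap.
Stage 1's lower leg becomes R2‖(R3+R4) = 12150 Ω, so V_mid = 7.20 × 12150/12590 = 6.946 V.
Stage 2 is itself unloaded: V_out = V_mid × R4/(R3+R4) = 6.946 × 4980/16380 = 2.11 V.

V_out ≈ 2.11 V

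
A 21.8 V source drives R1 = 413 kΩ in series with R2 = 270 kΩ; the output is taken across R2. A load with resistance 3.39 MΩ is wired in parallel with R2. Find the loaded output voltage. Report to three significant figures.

V_out ≈ 8.22 V

The load sits in parallel with R2: R2‖R_L = (270 × 3390) / (270 + 3390) = 250.1 kΩ.
V_out = 21.8 × 250.1 / (413 + 250.1) = 21.8 × 250.1/663.1 = 8.22 V.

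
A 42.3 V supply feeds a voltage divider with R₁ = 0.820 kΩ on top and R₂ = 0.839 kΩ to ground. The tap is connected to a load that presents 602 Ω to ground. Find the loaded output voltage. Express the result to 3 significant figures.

The load sits in parallel with R₂: R₂‖R_L = (839 × 602) / (839 + 602) = 350.5 Ω.
V_out = 42.3 × 350.5 / (820 + 350.5) = 42.3 × 350.5/1171 = 12.7 V.
(Unloaded it would have been 21.4 V.)

V_out ≈ 12.7 V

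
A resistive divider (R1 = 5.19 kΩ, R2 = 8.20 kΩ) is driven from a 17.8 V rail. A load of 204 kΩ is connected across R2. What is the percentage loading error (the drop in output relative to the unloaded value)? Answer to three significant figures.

The divider's output (Thévenin) resistance is R1‖R2 = 3.178 kΩ.
Fractional drop under load = R_th/(R_th + R_L) = 3.178 / (3.178 + 204) = 0.01534.
So the output falls by 1.53 %.

1.53 %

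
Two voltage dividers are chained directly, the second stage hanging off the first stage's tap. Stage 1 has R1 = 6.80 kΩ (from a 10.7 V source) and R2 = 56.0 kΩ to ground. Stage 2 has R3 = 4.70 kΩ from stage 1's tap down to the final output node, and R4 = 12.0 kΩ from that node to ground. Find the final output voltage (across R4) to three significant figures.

V_out ≈ 5.03 V

Stage 2 presents R3+R4 = 16.70 kΩ as a load on stage 1's tap.
Stage 1's lower leg becomes R2‖(R3+R4) = 12.86 kΩ, so V_mid = 10.7 × 12.86/19.66 = 7.000 V.
Stage 2 is itself unloaded: V_out = V_mid × R4/(R3+R4) = 7.000 × 12.0/16.70 = 5.03 V.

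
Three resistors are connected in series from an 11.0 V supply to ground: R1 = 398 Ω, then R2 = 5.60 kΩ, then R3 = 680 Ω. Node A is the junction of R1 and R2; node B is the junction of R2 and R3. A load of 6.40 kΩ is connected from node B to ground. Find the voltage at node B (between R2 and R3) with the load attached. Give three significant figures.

V ≈ 1.02 V

At node B, R3 is in parallel with the load: R3‖R_L = 614.7 Ω.
Below node A the resistance is R2 + (R3‖R_L) = 6215 Ω, so V_A = 11.0 × 6215/6613 = 10.34 V.
Then V_B = V_A × (R3‖R_L)/(R2 + R3‖R_L) = 10.34 × 614.7/6215 = 1.02 V.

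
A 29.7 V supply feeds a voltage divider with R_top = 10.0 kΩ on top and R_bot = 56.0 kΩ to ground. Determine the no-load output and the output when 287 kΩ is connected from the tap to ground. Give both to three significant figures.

Open-circuit: V = 29.7 × 56.0/(10.0 + 56.0) = 25.2 V.
With the load, R_bot becomes R_bot‖R_L = 46.86 kΩ, so V = 29.7 × 46.86/56.86 = 24.5 V.

Unloaded: 25.2 V; loaded: 24.5 V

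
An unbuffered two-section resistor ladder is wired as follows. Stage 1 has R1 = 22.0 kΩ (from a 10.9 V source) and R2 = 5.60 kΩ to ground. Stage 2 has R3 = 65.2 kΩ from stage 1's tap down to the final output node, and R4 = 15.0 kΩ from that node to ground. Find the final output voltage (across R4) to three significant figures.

Stage 2 presents R3+R4 = 80.20 kΩ as a load on stage 1's tap.
Stage 1's lower leg becomes R2‖(R3+R4) = 5.234 kΩ, so V_mid = 10.9 × 5.234/27.23 = 2.095 V.
Stage 2 is itself unloaded: V_out = V_mid × R4/(R3+R4) = 2.095 × 15.0/80.20 = 0.392 V.

V_out ≈ 0.392 V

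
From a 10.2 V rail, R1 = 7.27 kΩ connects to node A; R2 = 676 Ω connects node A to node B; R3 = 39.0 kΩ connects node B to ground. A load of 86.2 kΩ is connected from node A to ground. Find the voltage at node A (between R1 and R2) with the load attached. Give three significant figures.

V ≈ 8.05 V

Below node A the series string R2+R3 = 39680 Ω sits in parallel with the 86200 Ω load: 27170 Ω.
V_A = 10.2 × 27170/(7270 + 27170) = 8.05 V.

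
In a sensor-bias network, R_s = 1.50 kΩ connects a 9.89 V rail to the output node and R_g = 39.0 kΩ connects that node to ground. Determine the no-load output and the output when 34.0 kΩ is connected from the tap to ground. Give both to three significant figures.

Open-circuit: V = 9.89 × 39.0/(1.50 + 39.0) = 9.52 V.
With the load, R_g becomes R_g‖R_L = 18.16 kΩ, so V = 9.89 × 18.16/19.66 = 9.14 V.

Unloaded: 9.52 V; loaded: 9.14 V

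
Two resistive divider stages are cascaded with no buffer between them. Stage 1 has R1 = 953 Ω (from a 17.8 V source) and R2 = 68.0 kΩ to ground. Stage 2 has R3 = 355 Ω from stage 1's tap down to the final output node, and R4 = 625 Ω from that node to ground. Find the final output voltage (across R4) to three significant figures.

V_out ≈ 5.71 V

Stage 2 presents R3+R4 = 980.0 Ω as a load on stage 1's tap.
Stage 1's lower leg becomes R2‖(R3+R4) = 966.1 Ω, so V_mid = 17.8 × 966.1/1919 = 8.961 V.
Stage 2 is itself unloaded: V_out = V_mid × R4/(R3+R4) = 8.961 × 625/980.0 = 5.71 V.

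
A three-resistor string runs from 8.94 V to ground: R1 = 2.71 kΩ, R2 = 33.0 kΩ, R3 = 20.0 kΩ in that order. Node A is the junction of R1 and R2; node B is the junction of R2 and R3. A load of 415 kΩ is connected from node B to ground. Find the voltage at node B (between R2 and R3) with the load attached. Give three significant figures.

V ≈ 3.11 V

At node B, R3 is in parallel with the load: R3‖R_L = 19.08 kΩ.
Below node A the resistance is R2 + (R3‖R_L) = 52.08 kΩ, so V_A = 8.94 × 52.08/54.79 = 8.498 V.
Then V_B = V_A × (R3‖R_L)/(R2 + R3‖R_L) = 8.498 × 19.08/52.08 = 3.11 V.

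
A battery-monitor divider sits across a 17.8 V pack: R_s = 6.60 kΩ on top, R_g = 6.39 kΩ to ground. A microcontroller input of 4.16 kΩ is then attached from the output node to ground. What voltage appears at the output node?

The load sits in parallel with R_g: R_g‖R_L = (6.39 × 4.16) / (6.39 + 4.16) = 2.520 kΩ.
V_out = 17.8 × 2.520 / (6.60 + 2.520) = 17.8 × 2.520/9.120 = 4.92 V.
(Unloaded it would have been 8.76 V.)

V_out ≈ 4.92 V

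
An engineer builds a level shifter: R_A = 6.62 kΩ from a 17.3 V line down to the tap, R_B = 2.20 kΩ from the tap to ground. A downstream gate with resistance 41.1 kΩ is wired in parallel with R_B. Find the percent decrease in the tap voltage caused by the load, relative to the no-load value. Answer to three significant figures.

3.86 %

The divider's output (Thévenin) resistance is R_A‖R_B = 1.651 kΩ.
Fractional drop under load = R_th/(R_th + R_L) = 1.651 / (1.651 + 41.1) = 0.03862.
So the output falls by 3.86 %.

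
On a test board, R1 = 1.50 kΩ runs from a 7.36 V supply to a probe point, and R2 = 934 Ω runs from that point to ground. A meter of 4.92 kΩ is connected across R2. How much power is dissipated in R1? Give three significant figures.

Total resistance from the source is R1 + (R2‖R_L) = 2285 Ω, so I = 7.36/2285 Ω = 3.221 mA.
P = I²·R1 = (3.221 mA)² × 1.50 kΩ = 15.6 mW.

P ≈ 15.6 mW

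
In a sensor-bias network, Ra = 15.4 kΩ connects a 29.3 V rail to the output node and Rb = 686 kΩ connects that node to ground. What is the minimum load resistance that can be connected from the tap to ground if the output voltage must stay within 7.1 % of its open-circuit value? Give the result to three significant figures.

Output resistance R_th = Ra‖Rb = (15.4 × 686)/701.4 = 15.06 kΩ.
The fractional drop is R_th/(R_th + R_L); requiring this ≤ 0.0710 gives R_L ≥ R_th(1/0.0710 − 1) = 15.06 × 13.08 = 197 kΩ.

R_L(min) ≈ 197 kΩ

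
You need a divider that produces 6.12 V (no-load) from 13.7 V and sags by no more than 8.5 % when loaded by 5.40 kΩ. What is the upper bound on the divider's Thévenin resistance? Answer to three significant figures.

R_th ≤ 502 Ω

Loading drop = R_th/(R_th + R_L) ≤ 0.0850, so R_th ≤ R_L · ε/(1−ε) = 5.40 kΩ × 0.0850/0.9150 = 502 Ω.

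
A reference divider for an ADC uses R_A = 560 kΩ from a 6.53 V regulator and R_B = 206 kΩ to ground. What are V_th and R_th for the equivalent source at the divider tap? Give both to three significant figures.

V_th is the open-circuit tap voltage: 6.53 × 206/(560 + 206) = 1.76 V.
With the supply zeroed, R_A and R_B appear in parallel from the tap: R_th = R_A‖R_B = (560 × 206)/766.0 = 151 kΩ.

V_th = 1.76 V, R_th = 151 kΩ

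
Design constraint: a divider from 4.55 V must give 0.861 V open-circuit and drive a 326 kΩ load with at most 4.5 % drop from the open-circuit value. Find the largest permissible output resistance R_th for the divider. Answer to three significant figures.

R_th ≤ 15.4 kΩ

Loading drop = R_th/(R_th + R_L) ≤ 0.0450, so R_th ≤ R_L · ε/(1−ε) = 326 kΩ × 0.0450/0.9550 = 15.4 kΩ.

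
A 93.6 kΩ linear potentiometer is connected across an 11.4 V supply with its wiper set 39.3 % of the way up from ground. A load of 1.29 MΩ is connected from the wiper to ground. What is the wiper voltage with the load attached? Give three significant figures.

The wiper splits the pot into (1−α)R = 56.82 kΩ above and αR = 36.78 kΩ below.
Lower section ‖ load = 35.76 kΩ.
V_wiper = 11.4 × 35.76/(56.82 + 35.76) = 4.40 V.

V ≈ 4.40 V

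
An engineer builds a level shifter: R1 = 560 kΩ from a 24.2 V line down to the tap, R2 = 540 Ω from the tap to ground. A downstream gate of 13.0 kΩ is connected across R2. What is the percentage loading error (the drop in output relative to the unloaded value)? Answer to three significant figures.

The divider's output (Thévenin) resistance is R1‖R2 = 539.5 Ω.
Fractional drop under load = R_th/(R_th + R_L) = 539.5 / (539.5 + 13000) = 0.03984.
So the output falls by 3.98 %.

3.98 %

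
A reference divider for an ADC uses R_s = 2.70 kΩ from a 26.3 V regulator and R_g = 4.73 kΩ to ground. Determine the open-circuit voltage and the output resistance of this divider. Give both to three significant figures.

V_th = 16.7 V, R_th = 1.72 kΩ

V_th is the open-circuit tap voltage: 26.3 × 4.73/(2.70 + 4.73) = 16.7 V.
With the supply zeroed, R_s and R_g appear in parallel from the tap: R_th = R_s‖R_g = (2.70 × 4.73)/7.430 = 1.72 kΩ.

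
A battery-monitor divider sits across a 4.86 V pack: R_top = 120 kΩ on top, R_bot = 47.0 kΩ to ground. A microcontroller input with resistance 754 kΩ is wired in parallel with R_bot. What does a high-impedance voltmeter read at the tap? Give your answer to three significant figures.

V_out ≈ 1.31 V

The load sits in parallel with R_bot: R_bot‖R_L = (47.0 × 754) / (47.0 + 754) = 44.24 kΩ.
V_out = 4.86 × 44.24 / (120 + 44.24) = 4.86 × 44.24/164.2 = 1.31 V.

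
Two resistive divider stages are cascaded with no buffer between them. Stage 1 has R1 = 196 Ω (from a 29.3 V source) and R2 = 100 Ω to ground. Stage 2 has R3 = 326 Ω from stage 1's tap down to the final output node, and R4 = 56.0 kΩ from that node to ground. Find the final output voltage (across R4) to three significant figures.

Stage 2 presents R3+R4 = 56330 Ω as a load on stage 1's tap.
Stage 1's lower leg becomes R2‖(R3+R4) = 99.82 Ω, so V_mid = 29.3 × 99.82/295.8 = 9.887 V.
Stage 2 is itself unloaded: V_out = V_mid × R4/(R3+R4) = 9.887 × 56000/56330 = 9.83 V.

V_out ≈ 9.83 V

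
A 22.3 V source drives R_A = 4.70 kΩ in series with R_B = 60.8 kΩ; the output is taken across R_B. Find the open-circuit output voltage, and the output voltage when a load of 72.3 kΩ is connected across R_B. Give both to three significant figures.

Unloaded: 20.7 V; loaded: 19.5 V

Open-circuit: V = 22.3 × 60.8/(4.70 + 60.8) = 20.7 V.
With the load, R_B becomes R_B‖R_L = 33.03 kΩ, so V = 22.3 × 33.03/37.73 = 19.5 V.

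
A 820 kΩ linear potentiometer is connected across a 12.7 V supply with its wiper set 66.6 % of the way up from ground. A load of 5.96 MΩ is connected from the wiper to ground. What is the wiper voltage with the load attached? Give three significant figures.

V ≈ 8.21 V

The wiper splits the pot into (1−α)R = 273.9 kΩ above and αR = 546.1 kΩ below.
Lower section ‖ load = 500.3 kΩ.
V_wiper = 12.7 × 500.3/(273.9 + 500.3) = 8.21 V.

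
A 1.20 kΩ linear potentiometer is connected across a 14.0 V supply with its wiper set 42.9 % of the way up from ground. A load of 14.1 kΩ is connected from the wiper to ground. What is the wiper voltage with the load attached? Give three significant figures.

The wiper splits the pot into (1−α)R = 685.2 Ω above and αR = 514.8 Ω below.
Lower section ‖ load = 496.7 Ω.
V_wiper = 14.0 × 496.7/(685.2 + 496.7) = 5.88 V.

V ≈ 5.88 V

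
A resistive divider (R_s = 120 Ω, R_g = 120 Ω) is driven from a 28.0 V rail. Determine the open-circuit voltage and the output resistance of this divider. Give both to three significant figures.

V_th = 14.0 V, R_th = 60.0 Ω

V_th is the open-circuit tap voltage: 28.0 × 120/(120 + 120) = 14.0 V.
With the supply zeroed, R_s and R_g appear in parallel from the tap: R_th = R_s‖R_g = (120 × 120)/240.0 = 60.0 Ω.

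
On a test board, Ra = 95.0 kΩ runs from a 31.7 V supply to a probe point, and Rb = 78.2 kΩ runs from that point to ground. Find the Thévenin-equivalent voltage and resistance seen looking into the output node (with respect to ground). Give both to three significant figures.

V_th is the open-circuit tap voltage: 31.7 × 78.2/(95.0 + 78.2) = 14.3 V.
With the supply zeroed, Ra and Rb appear in parallel from the tap: R_th = Ra‖Rb = (95.0 × 78.2)/173.2 = 42.9 kΩ.

V_th = 14.3 V, R_th = 42.9 kΩ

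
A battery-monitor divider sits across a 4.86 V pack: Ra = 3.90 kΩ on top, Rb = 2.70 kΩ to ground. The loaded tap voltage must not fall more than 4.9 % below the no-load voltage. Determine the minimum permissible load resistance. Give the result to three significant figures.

Output resistance R_th = Ra‖Rb = (3.90 × 2.70)/6.600 = 1.595 kΩ.
The fractional drop is R_th/(R_th + R_L); requiring this ≤ 0.0490 gives R_L ≥ R_th(1/0.0490 − 1) = 1.595 × 19.41 = 31.0 kΩ.

R_L(min) ≈ 31.0 kΩ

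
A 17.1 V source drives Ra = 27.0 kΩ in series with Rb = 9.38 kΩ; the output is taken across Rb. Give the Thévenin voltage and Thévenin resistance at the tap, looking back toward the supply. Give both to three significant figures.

V_th is the open-circuit tap voltage: 17.1 × 9.38/(27.0 + 9.38) = 4.41 V.
With the supply zeroed, Ra and Rb appear in parallel from the tap: R_th = Ra‖Rb = (27.0 × 9.38)/36.38 = 6.96 kΩ.

V_th = 4.41 V, R_th = 6.96 kΩ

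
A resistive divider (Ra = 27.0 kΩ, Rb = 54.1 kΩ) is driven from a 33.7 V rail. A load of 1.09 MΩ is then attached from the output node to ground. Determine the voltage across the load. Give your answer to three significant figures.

The load sits in parallel with Rb: Rb‖R_L = (54.1 × 1090) / (54.1 + 1090) = 51.54 kΩ.
V_out = 33.7 × 51.54 / (27.0 + 51.54) = 33.7 × 51.54/78.54 = 22.1 V.

V_out ≈ 22.1 V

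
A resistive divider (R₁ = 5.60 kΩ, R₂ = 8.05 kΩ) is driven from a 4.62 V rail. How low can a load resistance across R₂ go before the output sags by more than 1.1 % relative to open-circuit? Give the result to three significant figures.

Output resistance R_th = R₁‖R₂ = (5.60 × 8.05)/13.65 = 3.303 kΩ.
The fractional drop is R_th/(R_th + R_L); requiring this ≤ 0.0110 gives R_L ≥ R_th(1/0.0110 − 1) = 3.303 × 89.91 = 297 kΩ.

R_L(min) ≈ 297 kΩ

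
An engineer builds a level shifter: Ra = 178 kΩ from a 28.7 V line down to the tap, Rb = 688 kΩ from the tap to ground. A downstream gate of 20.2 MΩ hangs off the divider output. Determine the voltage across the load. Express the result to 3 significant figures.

V_out ≈ 22.6 V

The load sits in parallel with Rb: Rb‖R_L = (688 × 20200) / (688 + 20200) = 665.3 kΩ.
V_out = 28.7 × 665.3 / (178 + 665.3) = 28.7 × 665.3/843.3 = 22.6 V.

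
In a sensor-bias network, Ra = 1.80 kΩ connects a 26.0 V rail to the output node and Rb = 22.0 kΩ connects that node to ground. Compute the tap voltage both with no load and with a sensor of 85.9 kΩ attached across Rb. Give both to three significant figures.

Unloaded: 24.0 V; loaded: 23.6 V

Open-circuit: V = 26.0 × 22.0/(1.80 + 22.0) = 24.0 V.
With the load, Rb becomes Rb‖R_L = 17.51 kΩ, so V = 26.0 × 17.51/19.31 = 23.6 V.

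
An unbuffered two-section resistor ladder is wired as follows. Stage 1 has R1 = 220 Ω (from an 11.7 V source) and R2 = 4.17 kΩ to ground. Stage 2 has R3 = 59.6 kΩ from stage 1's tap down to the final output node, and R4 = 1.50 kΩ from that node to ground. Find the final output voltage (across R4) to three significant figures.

Stage 2 presents R3+R4 = 61100 Ω as a load on stage 1's tap.
Stage 1's lower leg becomes R2‖(R3+R4) = 3904 Ω, so V_mid = 11.7 × 3904/4124 = 11.08 V.
Stage 2 is itself unloaded: V_out = V_mid × R4/(R3+R4) = 11.08 × 1500/61100 = 0.272 V.

V_out ≈ 0.272 V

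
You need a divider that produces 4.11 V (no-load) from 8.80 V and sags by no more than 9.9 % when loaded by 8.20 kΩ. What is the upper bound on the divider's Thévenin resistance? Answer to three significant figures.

Loading drop = R_th/(R_th + R_L) ≤ 0.0990, so R_th ≤ R_L · ε/(1−ε) = 8.20 kΩ × 0.0990/0.9010 = 901 Ω.
(Any R1, R2 with R2/(R1+R2) = 0.467 and R1‖R2 ≤ 901 Ω will meet the spec.)

R_th ≤ 901 Ω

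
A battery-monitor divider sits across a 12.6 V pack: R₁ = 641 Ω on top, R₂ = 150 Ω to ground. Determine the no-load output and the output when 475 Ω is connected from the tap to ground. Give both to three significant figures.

Unloaded: 2.39 V; loaded: 1.90 V

Open-circuit: V = 12.6 × 150/(641 + 150) = 2.39 V.
With the load, R₂ becomes R₂‖R_L = 114.0 Ω, so V = 12.6 × 114.0/755.0 = 1.90 V.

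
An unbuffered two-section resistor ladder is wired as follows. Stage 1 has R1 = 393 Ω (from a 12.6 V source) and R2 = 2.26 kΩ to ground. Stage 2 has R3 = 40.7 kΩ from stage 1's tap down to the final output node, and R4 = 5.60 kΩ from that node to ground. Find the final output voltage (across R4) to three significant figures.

Stage 2 presents R3+R4 = 46300 Ω as a load on stage 1's tap.
Stage 1's lower leg becomes R2‖(R3+R4) = 2155 Ω, so V_mid = 12.6 × 2155/2548 = 10.66 V.
Stage 2 is itself unloaded: V_out = V_mid × R4/(R3+R4) = 10.66 × 5600/46300 = 1.29 V.

V_out ≈ 1.29 V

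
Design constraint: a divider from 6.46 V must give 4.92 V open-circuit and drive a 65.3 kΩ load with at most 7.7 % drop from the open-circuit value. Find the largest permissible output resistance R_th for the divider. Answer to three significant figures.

Loading drop = R_th/(R_th + R_L) ≤ 0.0770, so R_th ≤ R_L · ε/(1−ε) = 65.3 kΩ × 0.0770/0.9230 = 5.45 kΩ.

R_th ≤ 5.45 kΩ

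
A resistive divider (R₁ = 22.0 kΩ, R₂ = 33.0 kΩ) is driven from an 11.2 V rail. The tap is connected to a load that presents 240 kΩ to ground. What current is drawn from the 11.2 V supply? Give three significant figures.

R₂‖R_L = 29.01 kΩ, so the source sees R₁ + R₂‖R_L = 51.01 kΩ.
I = 11.2 V / 51.01 kΩ = 0.220 mA.

I ≈ 0.220 mA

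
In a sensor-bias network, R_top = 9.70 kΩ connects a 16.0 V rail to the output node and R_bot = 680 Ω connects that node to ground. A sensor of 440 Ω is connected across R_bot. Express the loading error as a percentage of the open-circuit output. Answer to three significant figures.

59.1 %

The divider's output (Thévenin) resistance is R_top‖R_bot = 635.5 Ω.
Fractional drop under load = R_th/(R_th + R_L) = 635.5 / (635.5 + 440) = 0.5909.
So the output falls by 59.1 %.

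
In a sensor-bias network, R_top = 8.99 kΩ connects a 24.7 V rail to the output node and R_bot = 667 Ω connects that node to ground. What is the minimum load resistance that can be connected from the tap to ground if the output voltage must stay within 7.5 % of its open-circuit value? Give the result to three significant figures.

R_L(min) ≈ 7.66 kΩ

Output resistance R_th = R_top‖R_bot = (8990 × 667)/9657 = 620.9 Ω.
The fractional drop is R_th/(R_th + R_L); requiring this ≤ 0.0750 gives R_L ≥ R_th(1/0.0750 − 1) = 620.9 × 12.33 = 7.66 kΩ.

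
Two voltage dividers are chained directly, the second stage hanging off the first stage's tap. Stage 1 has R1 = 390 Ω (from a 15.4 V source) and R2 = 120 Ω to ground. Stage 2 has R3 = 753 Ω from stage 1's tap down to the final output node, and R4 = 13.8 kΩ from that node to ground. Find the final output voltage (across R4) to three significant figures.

Stage 2 presents R3+R4 = 14550 Ω as a load on stage 1's tap.
Stage 1's lower leg becomes R2‖(R3+R4) = 119.0 Ω, so V_mid = 15.4 × 119.0/509.0 = 3.601 V.
Stage 2 is itself unloaded: V_out = V_mid × R4/(R3+R4) = 3.601 × 13800/14550 = 3.41 V.

V_out ≈ 3.41 V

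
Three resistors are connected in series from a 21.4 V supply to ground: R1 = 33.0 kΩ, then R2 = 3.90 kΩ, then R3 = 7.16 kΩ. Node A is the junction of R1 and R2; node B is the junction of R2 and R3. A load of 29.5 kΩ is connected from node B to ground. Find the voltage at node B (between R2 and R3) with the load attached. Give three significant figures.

At node B, R3 is in parallel with the load: R3‖R_L = 5.762 kΩ.
Below node A the resistance is R2 + (R3‖R_L) = 9.662 kΩ, so V_A = 21.4 × 9.662/42.66 = 4.846 V.
Then V_B = V_A × (R3‖R_L)/(R2 + R3‖R_L) = 4.846 × 5.762/9.662 = 2.89 V.

V ≈ 2.89 V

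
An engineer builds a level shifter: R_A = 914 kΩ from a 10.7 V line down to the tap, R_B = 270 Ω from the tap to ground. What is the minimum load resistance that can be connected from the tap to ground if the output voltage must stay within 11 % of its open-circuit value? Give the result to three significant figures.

Output resistance R_th = R_A‖R_B = (914000 × 270)/914300 = 269.9 Ω.
The fractional drop is R_th/(R_th + R_L); requiring this ≤ 0.110 gives R_L ≥ R_th(1/0.110 − 1) = 269.9 × 8.091 = 2.18 kΩ.

R_L(min) ≈ 2.18 kΩ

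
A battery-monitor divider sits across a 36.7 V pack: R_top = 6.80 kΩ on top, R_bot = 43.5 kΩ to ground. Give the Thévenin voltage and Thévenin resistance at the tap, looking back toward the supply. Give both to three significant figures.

V_th is the open-circuit tap voltage: 36.7 × 43.5/(6.80 + 43.5) = 31.7 V.
With the supply zeroed, R_top and R_bot appear in parallel from the tap: R_th = R_top‖R_bot = (6.80 × 43.5)/50.30 = 5.88 kΩ.

V_th = 31.7 V, R_th = 5.88 kΩ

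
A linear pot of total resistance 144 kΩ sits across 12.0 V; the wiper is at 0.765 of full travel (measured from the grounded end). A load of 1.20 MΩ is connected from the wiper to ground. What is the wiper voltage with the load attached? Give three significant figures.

The wiper splits the pot into (1−α)R = 33.84 kΩ above and αR = 110.2 kΩ below.
Lower section ‖ load = 100.9 kΩ.
V_wiper = 12.0 × 100.9/(33.84 + 100.9) = 8.99 V.

V ≈ 8.99 V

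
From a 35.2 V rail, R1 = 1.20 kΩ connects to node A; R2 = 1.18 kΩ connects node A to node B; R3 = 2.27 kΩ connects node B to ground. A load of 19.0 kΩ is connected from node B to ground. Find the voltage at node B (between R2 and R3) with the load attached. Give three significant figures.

V ≈ 16.2 V

At node B, R3 is in parallel with the load: R3‖R_L = 2.028 kΩ.
Below node A the resistance is R2 + (R3‖R_L) = 3.208 kΩ, so V_A = 35.2 × 3.208/4.408 = 25.62 V.
Then V_B = V_A × (R3‖R_L)/(R2 + R3‖R_L) = 25.62 × 2.028/3.208 = 16.2 V.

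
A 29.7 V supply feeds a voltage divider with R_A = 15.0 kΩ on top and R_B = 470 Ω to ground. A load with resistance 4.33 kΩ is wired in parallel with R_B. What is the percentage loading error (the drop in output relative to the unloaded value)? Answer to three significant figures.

The divider's output (Thévenin) resistance is R_A‖R_B = 455.7 Ω.
Fractional drop under load = R_th/(R_th + R_L) = 455.7 / (455.7 + 4330) = 0.09523.
So the output falls by 9.52 %.

9.52 %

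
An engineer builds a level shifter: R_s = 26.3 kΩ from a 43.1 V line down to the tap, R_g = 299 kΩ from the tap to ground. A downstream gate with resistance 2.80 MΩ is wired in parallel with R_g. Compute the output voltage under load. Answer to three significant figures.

V_out ≈ 39.3 V

The load sits in parallel with R_g: R_g‖R_L = (299 × 2800) / (299 + 2800) = 270.2 kΩ.
V_out = 43.1 × 270.2 / (26.3 + 270.2) = 43.1 × 270.2/296.5 = 39.3 V.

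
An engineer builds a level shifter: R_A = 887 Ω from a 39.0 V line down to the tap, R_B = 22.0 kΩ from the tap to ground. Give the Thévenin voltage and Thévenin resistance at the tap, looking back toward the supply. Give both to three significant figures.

V_th is the open-circuit tap voltage: 39.0 × 22000/(887 + 22000) = 37.5 V.
With the supply zeroed, R_A and R_B appear in parallel from the tap: R_th = R_A‖R_B = (887 × 22000)/22890 = 853 Ω.

V_th = 37.5 V, R_th = 853 Ω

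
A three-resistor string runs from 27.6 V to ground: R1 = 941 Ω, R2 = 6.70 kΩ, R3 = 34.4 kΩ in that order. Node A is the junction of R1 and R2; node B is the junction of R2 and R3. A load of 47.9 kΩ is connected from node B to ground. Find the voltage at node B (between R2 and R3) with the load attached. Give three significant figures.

At node B, R3 is in parallel with the load: R3‖R_L = 20020 Ω.
Below node A the resistance is R2 + (R3‖R_L) = 26720 Ω, so V_A = 27.6 × 26720/27660 = 26.66 V.
Then V_B = V_A × (R3‖R_L)/(R2 + R3‖R_L) = 26.66 × 20020/26720 = 20.0 V.

V ≈ 20.0 V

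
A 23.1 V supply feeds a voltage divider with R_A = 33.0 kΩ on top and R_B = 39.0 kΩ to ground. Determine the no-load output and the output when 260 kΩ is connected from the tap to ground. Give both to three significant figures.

Open-circuit: V = 23.1 × 39.0/(33.0 + 39.0) = 12.5 V.
With the load, R_B becomes R_B‖R_L = 33.91 kΩ, so V = 23.1 × 33.91/66.91 = 11.7 V.

Unloaded: 12.5 V; loaded: 11.7 V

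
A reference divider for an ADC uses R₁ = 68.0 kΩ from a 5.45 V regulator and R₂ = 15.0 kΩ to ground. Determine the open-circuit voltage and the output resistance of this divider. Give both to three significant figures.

V_th is the open-circuit tap voltage: 5.45 × 15.0/(68.0 + 15.0) = 0.985 V.
With the supply zeroed, R₁ and R₂ appear in parallel from the tap: R_th = R₁‖R₂ = (68.0 × 15.0)/83.00 = 12.3 kΩ.

V_th = 0.985 V, R_th = 12.3 kΩ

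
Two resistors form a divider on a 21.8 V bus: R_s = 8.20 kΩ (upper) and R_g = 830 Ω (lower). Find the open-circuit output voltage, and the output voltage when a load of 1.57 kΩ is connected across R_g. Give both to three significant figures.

Unloaded: 2.00 V; loaded: 1.35 V

Open-circuit: V = 21.8 × 830/(8200 + 830) = 2.00 V.
With the load, R_g becomes R_g‖R_L = 543.0 Ω, so V = 21.8 × 543.0/8743 = 1.35 V.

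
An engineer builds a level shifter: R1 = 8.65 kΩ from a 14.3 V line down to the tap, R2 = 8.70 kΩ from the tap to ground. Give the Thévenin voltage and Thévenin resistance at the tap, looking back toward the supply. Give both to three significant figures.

V_th is the open-circuit tap voltage: 14.3 × 8.70/(8.65 + 8.70) = 7.17 V.
With the supply zeroed, R1 and R2 appear in parallel from the tap: R_th = R1‖R2 = (8.65 × 8.70)/17.35 = 4.34 kΩ.

V_th = 7.17 V, R_th = 4.34 kΩ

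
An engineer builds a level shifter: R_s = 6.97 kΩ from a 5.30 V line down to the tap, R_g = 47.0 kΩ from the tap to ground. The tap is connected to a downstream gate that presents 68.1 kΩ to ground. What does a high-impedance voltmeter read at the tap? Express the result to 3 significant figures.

The load sits in parallel with R_g: R_g‖R_L = (47.0 × 68.1) / (47.0 + 68.1) = 27.81 kΩ.
V_out = 5.30 × 27.81 / (6.97 + 27.81) = 5.30 × 27.81/34.78 = 4.24 V.

V_out ≈ 4.24 V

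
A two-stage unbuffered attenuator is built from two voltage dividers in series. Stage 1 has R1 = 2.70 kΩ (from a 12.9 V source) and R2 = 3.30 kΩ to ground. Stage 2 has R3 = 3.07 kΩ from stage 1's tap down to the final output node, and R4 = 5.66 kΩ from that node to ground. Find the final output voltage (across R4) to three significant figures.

V_out ≈ 3.93 V

Stage 2 presents R3+R4 = 8.730 kΩ as a load on stage 1's tap.
Stage 1's lower leg becomes R2‖(R3+R4) = 2.395 kΩ, so V_mid = 12.9 × 2.395/5.095 = 6.064 V.
Stage 2 is itself unloaded: V_out = V_mid × R4/(R3+R4) = 6.064 × 5.66/8.730 = 3.93 V.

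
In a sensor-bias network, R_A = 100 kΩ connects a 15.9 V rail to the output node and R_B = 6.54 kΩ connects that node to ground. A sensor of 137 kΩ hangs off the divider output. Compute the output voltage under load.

The load sits in parallel with R_B: R_B‖R_L = (6.54 × 137) / (6.54 + 137) = 6.242 kΩ.
V_out = 15.9 × 6.242 / (100 + 6.242) = 15.9 × 6.242/106.2 = 0.934 V.

V_out ≈ 0.934 V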